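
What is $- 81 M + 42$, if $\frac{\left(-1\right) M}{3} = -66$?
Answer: $-15996$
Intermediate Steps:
$M = 198$ ($M = \left(-3\right) \left(-66\right) = 198$)
$- 81 M + 42 = \left(-81\right) 198 + 42 = -16038 + 42 = -15996$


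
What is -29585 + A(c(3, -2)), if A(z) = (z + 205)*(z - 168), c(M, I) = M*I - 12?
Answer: -64367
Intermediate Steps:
c(M, I) = -12 + I*M (c(M, I) = I*M - 12 = -12 + I*M)
A(z) = (-168 + z)*(205 + z) (A(z) = (205 + z)*(-168 + z) = (-168 + z)*(205 + z))
-29585 + A(c(3, -2)) = -29585 + (-34440 + (-12 - 2*3)² + 37*(-12 - 2*3)) = -29585 + (-34440 + (-12 - 6)² + 37*(-12 - 6)) = -29585 + (-34440 + (-18)² + 37*(-18)) = -29585 + (-34440 + 324 - 666) = -29585 - 34782 = -64367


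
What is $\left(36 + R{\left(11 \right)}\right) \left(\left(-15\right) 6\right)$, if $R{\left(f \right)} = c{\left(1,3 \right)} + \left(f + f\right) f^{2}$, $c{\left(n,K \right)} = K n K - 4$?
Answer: $-243270$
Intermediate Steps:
$c{\left(n,K \right)} = -4 + n K^{2}$ ($c{\left(n,K \right)} = n K^{2} - 4 = -4 + n K^{2}$)
$R{\left(f \right)} = 5 + 2 f^{3}$ ($R{\left(f \right)} = \left(-4 + 1 \cdot 3^{2}\right) + \left(f + f\right) f^{2} = \left(-4 + 1 \cdot 9\right) + 2 f f^{2} = \left(-4 + 9\right) + 2 f^{3} = 5 + 2 f^{3}$)
$\left(36 + R{\left(11 \right)}\right) \left(\left(-15\right) 6\right) = \left(36 + \left(5 + 2 \cdot 11^{3}\right)\right) \left(\left(-15\right) 6\right) = \left(36 + \left(5 + 2 \cdot 1331\right)\right) \left(-90\right) = \left(36 + \left(5 + 2662\right)\right) \left(-90\right) = \left(36 + 2667\right) \left(-90\right) = 2703 \left(-90\right) = -243270$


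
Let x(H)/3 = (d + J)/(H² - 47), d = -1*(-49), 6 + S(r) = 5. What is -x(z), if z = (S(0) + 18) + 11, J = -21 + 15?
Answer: -129/737 ≈ -0.17503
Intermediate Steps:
S(r) = -1 (S(r) = -6 + 5 = -1)
J = -6
d = 49
z = 28 (z = (-1 + 18) + 11 = 17 + 11 = 28)
x(H) = 129/(-47 + H²) (x(H) = 3*((49 - 6)/(H² - 47)) = 3*(43/(-47 + H²)) = 129/(-47 + H²))
-x(z) = -129/(-47 + 28²) = -129/(-47 + 784) = -129/737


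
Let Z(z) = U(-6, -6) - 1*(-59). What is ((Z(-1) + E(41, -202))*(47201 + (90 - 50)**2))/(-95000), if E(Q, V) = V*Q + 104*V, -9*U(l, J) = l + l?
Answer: 1426436963/95000 ≈ 15015.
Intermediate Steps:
U(l, J) = -2*l/9 (U(l, J) = -(l + l)/9 = -2*l/9)
Z(z) = 181/3 (Z(z) = -2/9*(-6) - 1*(-59) = 4/3 + 59 = 181/3)
E(Q, V) = 104*V + Q*V (E(Q, V) = Q*V + 104*V = 104*V + Q*V)
((Z(-1) + E(41, -202))*(47201 + (90 - 50)**2))/(-95000) = ((181/3 - 202*(104 + 41))*(47201 + (90 - 50)**2))/(-95000) = ((181/3 - 202*145)*(47201 + 40**2))*(-1/95000) = ((181/3 - 29290)*(47201 + 1600))*(-1/95000) = -87689/3*48801*(-1/95000) = -1426436963*(-1/95000) = 1426436963/95000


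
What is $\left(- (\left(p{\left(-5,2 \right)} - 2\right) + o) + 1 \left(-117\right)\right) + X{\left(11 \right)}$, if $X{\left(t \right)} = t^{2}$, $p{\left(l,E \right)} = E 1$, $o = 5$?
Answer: $-1$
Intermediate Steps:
$p{\left(l,E \right)} = E$
$\left(- (\left(p{\left(-5,2 \right)} - 2\right) + o) + 1 \left(-117\right)\right) + X{\left(11 \right)} = \left(- (\left(2 - 2\right) + 5) + 1 \left(-117\right)\right) + 11^{2} = \left(- (0 + 5) - 117\right) + 121 = \left(\left(-1\right) 5 - 117\right) + 121 = \left(-5 - 117\right) + 121 = -122 + 121 = -1$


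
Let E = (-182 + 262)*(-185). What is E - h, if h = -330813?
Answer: 316013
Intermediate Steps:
E = -14800 (E = 80*(-185) = -14800)
E - h = -14800 - 1*(-330813) = -14800 + 330813 = 316013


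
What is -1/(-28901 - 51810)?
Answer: 1/80711 ≈ 1.2390e-5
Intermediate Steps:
-1/(-28901 - 51810) = -1/(-80711) = -1*(-1/80711) = 1/80711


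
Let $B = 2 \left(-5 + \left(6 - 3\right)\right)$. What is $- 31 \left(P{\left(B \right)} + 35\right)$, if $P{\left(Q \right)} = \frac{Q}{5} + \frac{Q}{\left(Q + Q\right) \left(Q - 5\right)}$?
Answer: $- \frac{95263}{90} \approx -1058.5$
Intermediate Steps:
$B = -4$ ($B = 2 \left(-5 + 3\right) = 2 \left(-2\right) = -4$)
$P{\left(Q \right)} = \frac{1}{2 \left(-5 + Q\right)} + \frac{Q}{5}$ ($P{\left(Q \right)} = Q \frac{1}{5} + \frac{Q}{2 Q \left(-5 + Q\right)} = \frac{Q}{5} + \frac{Q}{2 Q \left(-5 + Q\right)} = \frac{Q}{5} + Q \frac{1}{2 Q \left(-5 + Q\right)} = \frac{Q}{5} + \frac{1}{2 \left(-5 + Q\right)} = \frac{1}{2 \left(-5 + Q\right)} + \frac{Q}{5}$)
$- 31 \left(P{\left(B \right)} + 35\right) = - 31 \left(\frac{\frac{1}{2} - -4 + \frac{\left(-4\right)^{2}}{5}}{-5 - 4} + 35\right) = - 31 \left(\frac{\frac{1}{2} + 4 + \frac{1}{5} \cdot 16}{-9} + 35\right) = - 31 \left(- \frac{\frac{1}{2} + 4 + \frac{16}{5}}{9} + 35\right) = - 31 \left(\left(- \frac{1}{9}\right) \frac{77}{10} + 35\right) = - 31 \left(- \frac{77}{90} + 35\right) = \left(-31\right) \frac{3073}{90} = - \frac{95263}{90}$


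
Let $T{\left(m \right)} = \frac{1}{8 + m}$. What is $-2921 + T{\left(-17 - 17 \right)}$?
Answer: $- \frac{75947}{26} \approx -2921.0$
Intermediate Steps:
$-2921 + T{\left(-17 - 17 \right)} = -2921 + \frac{1}{8 - 34} = -2921 + \frac{1}{-26} = -2921 - \frac{1}{26} = - \frac{75947}{26}$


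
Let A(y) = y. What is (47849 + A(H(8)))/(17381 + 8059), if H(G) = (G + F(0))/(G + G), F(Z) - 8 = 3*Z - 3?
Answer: 255199/135680 ≈ 1.8809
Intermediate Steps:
F(Z) = 5 + 3*Z (F(Z) = 8 + (3*Z - 3) = 8 + (-3 + 3*Z) = 5 + 3*Z)
H(G) = (5 + G)/(2*G) (H(G) = (G + (5 + 3*0))/(G + G) = (G + (5 + 0))/((2*G)) = (G + 5)*(1/(2*G)) = (5 + G)*(1/(2*G)) = (5 + G)/(2*G))
(47849 + A(H(8)))/(17381 + 8059) = (47849 + (½)*(5 + 8)/8)/(17381 + 8059) = (47849 + (½)*(⅛)*13)/25440 = (47849 + 13/16)*(1/25440) = (765597/16)*(1/25440) = 255199/135680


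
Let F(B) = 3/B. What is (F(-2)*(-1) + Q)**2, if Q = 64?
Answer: 17161/4 ≈ 4290.3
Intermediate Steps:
(F(-2)*(-1) + Q)**2 = ((3/(-2))*(-1) + 64)**2 = ((3*(-1/2))*(-1) + 64)**2 = (-3/2*(-1) + 64)**2 = (3/2 + 64)**2 = (131/2)**2 = 17161/4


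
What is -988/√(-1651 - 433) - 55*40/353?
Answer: -2200/353 + 494*I*√521/521 ≈ -6.2323 + 21.643*I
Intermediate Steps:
-988/√(-1651 - 433) - 55*40/353 = -988*(-I*√521/1042) - 2200*1/353 = -988*(-I*√521/1042) - 2200/353 = -(-494)*I*√521/521 - 2200/353 = 494*I*√521/521 - 2200/353 = -2200/353 + 494*I*√521/521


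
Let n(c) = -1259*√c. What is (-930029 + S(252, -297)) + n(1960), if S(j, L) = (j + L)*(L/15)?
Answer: -929138 - 17626*√10 ≈ -9.8488e+5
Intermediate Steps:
S(j, L) = L*(L + j)/15 (S(j, L) = (L + j)*(L*(1/15)) = (L + j)*(L/15) = L*(L + j)/15)
(-930029 + S(252, -297)) + n(1960) = (-930029 + (1/15)*(-297)*(-297 + 252)) - 17626*√10 = (-930029 + (1/15)*(-297)*(-45)) - 17626*√10 = (-930029 + 891) - 17626*√10 = -929138 - 17626*√10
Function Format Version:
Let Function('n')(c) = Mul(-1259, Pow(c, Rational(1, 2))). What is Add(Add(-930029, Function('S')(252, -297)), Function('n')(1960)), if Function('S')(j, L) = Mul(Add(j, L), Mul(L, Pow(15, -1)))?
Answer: Add(-929138, Mul(-17626, Pow(10, Rational(1, 2)))) ≈ -9.8488e+5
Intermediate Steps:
Function('S')(j, L) = Mul(Rational(1, 15), L, Add(L, j)) (Function('S')(j, L) = Mul(Add(L, j), Mul(L, Rational(1, 15))) = Mul(Add(L, j), Mul(Rational(1, 15), L)) = Mul(Rational(1, 15), L, Add(L, j)))
Add(Add(-930029, Function('S')(252, -297)), Function('n')(1960)) = Add(Add(-930029, Mul(Rational(1, 15), -297, Add(-297, 252))), Mul(-1259, Pow(1960, Rational(1, 2)))) = Add(Add(-930029, Mul(Rational(1, 15), -297, -45)), Mul(-1259, Mul(14, Pow(10, Rational(1, 2))))) = Add(Add(-930029, 891), Mul(-17626, Pow(10, Rational(1, 2)))) = Add(-929138, Mul(-17626, Pow(10, Rational(1, 2))))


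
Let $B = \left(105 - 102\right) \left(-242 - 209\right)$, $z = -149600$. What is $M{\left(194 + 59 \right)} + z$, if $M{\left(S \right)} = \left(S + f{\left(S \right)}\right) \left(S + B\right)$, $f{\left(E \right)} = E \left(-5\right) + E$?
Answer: $685300$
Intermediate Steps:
$f{\left(E \right)} = - 4 E$ ($f{\left(E \right)} = - 5 E + E = - 4 E$)
$B = -1353$ ($B = 3 \left(-451\right) = -1353$)
$M{\left(S \right)} = - 3 S \left(-1353 + S\right)$ ($M{\left(S \right)} = \left(S - 4 S\right) \left(S - 1353\right) = - 3 S \left(-1353 + S\right)$)
$M{\left(194 + 59 \right)} + z = 3 \left(194 + 59\right) \left(1353 - \left(194 + 59\right)\right) - 149600 = 3 \cdot 253 \left(1353 - 253\right) - 149600 = 3 \cdot 253 \cdot 1100 - 149600 = 834900 - 149600 = 685300$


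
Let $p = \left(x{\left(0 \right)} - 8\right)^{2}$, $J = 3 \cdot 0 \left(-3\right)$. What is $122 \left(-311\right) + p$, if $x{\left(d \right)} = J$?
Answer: $-37878$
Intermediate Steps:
$J = 0$ ($J = 0 \left(-3\right) = 0$)
$x{\left(d \right)} = 0$
$p = 64$ ($p = \left(0 - 8\right)^{2} = \left(-8\right)^{2} = 64$)
$122 \left(-311\right) + p = 122 \left(-311\right) + 64 = -37942 + 64 = -37878$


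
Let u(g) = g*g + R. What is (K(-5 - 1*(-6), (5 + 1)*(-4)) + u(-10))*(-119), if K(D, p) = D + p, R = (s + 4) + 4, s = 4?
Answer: -10591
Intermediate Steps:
R = 12 (R = (4 + 4) + 4 = 8 + 4 = 12)
u(g) = 12 + g² (u(g) = g*g + 12 = g² + 12 = 12 + g²)
(K(-5 - 1*(-6), (5 + 1)*(-4)) + u(-10))*(-119) = (((-5 - 1*(-6)) + (5 + 1)*(-4)) + (12 + (-10)²))*(-119) = (((-5 + 6) + 6*(-4)) + (12 + 100))*(-119) = ((1 - 24) + 112)*(-119) = (-23 + 112)*(-119) = 89*(-119) = -10591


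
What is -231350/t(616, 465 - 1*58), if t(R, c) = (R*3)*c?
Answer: -16525/53724 ≈ -0.30759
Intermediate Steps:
t(R, c) = 3*R*c (t(R, c) = (3*R)*c = 3*R*c)
-231350/t(616, 465 - 1*58) = -231350*1/(1848*(465 - 1*58)) = -231350*1/(1848*(465 - 58)) = -231350/(3*616*407) = -231350/752136 = -231350*1/752136 = -16525/53724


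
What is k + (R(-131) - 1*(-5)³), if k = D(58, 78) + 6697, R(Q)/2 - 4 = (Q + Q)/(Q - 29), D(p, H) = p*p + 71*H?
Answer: 629411/40 ≈ 15735.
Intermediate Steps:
D(p, H) = p² + 71*H
R(Q) = 8 + 4*Q/(-29 + Q) (R(Q) = 8 + 2*((Q + Q)/(Q - 29)) = 8 + 2*((2*Q)/(-29 + Q)) = 8 + 2*(2*Q/(-29 + Q)) = 8 + 4*Q/(-29 + Q))
k = 15599 (k = (58² + 71*78) + 6697 = (3364 + 5538) + 6697 = 8902 + 6697 = 15599)
k + (R(-131) - 1*(-5)³) = 15599 + (4*(-58 + 3*(-131))/(-29 - 131) - 1*(-5)³) = 15599 + (4*(-58 - 393)/(-160) - 1*(-125)) = 15599 + (4*(-1/160)*(-451) + 125) = 15599 + (451/40 + 125) = 15599 + 5451/40 = 629411/40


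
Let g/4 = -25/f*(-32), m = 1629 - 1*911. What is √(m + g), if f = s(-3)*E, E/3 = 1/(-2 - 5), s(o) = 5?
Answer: I*√6978/3 ≈ 27.845*I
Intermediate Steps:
E = -3/7 (E = 3/(-2 - 5) = 3/(-7) = 3*(-⅐) = -3/7 ≈ -0.42857)
f = -15/7 (f = 5*(-3/7) = -15/7 ≈ -2.1429)
m = 718 (m = 1629 - 911 = 718)
g = -4480/3 (g = 4*(-25/(-15/7)*(-32)) = 4*(-25*(-7/15)*(-32)) = 4*((35/3)*(-32)) = 4*(-1120/3) = -4480/3 ≈ -1493.3)
√(m + g) = √(718 - 4480/3) = √(-2326/3) = I*√6978/3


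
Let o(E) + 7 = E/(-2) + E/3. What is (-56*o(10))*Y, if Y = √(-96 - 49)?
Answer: 1456*I*√145/3 ≈ 5844.2*I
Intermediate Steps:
Y = I*√145 (Y = √(-145) = I*√145 ≈ 12.042*I)
o(E) = -7 - E/6 (o(E) = -7 + (E/(-2) + E/3) = -7 + (E*(-½) + E*(⅓)) = -7 + (-E/2 + E/3) = -7 - E/6)
(-56*o(10))*Y = (-56*(-7 - ⅙*10))*(I*√145) = (-56*(-7 - 5/3))*(I*√145) = (-56*(-26/3))*(I*√145) = 1456*(I*√145)/3 = 1456*I*√145/3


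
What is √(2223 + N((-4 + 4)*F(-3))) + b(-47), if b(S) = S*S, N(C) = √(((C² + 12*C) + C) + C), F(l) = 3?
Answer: 2209 + 3*√247 ≈ 2256.1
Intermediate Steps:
N(C) = √(C² + 14*C) (N(C) = √((C² + 13*C) + C) = √(C² + 14*C))
b(S) = S²
√(2223 + N((-4 + 4)*F(-3))) + b(-47) = √(2223 + √(((-4 + 4)*3)*(14 + (-4 + 4)*3))) + (-47)² = √(2223 + √((0*3)*(14 + 0*3))) + 2209 = √(2223 + √(0*(14 + 0))) + 2209 = √(2223 + √(0*14)) + 2209 = √(2223 + √0) + 2209 = √(2223 + 0) + 2209 = √2223 + 2209 = 3*√247 + 2209 = 2209 + 3*√247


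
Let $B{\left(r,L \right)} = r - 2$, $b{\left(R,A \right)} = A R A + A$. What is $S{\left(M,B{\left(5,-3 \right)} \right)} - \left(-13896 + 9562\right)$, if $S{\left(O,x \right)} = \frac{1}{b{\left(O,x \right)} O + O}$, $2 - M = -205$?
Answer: $\frac{1674956647}{386469} \approx 4334.0$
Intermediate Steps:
$M = 207$ ($M = 2 - -205 = 2 + 205 = 207$)
$b{\left(R,A \right)} = A + R A^{2}$ ($b{\left(R,A \right)} = R A^{2} + A = A + R A^{2}$)
$B{\left(r,L \right)} = -2 + r$ ($B{\left(r,L \right)} = r - 2 = -2 + r$)
$S{\left(O,x \right)} = \frac{1}{O + O x \left(1 + O x\right)}$ ($S{\left(O,x \right)} = \frac{1}{x \left(1 + x O\right) O + O} = \frac{1}{x \left(1 + O x\right) O + O} = \frac{1}{O x \left(1 + O x\right) + O} = \frac{1}{O + O x \left(1 + O x\right)}$)
$S{\left(M,B{\left(5,-3 \right)} \right)} - \left(-13896 + 9562\right) = \frac{1}{207 \left(1 + \left(-2 + 5\right) \left(1 + 207 \left(-2 + 5\right)\right)\right)} - \left(-13896 + 9562\right) = \frac{1}{207 \left(1 + 3 \left(1 + 207 \cdot 3\right)\right)} - -4334 = \frac{1}{207 \left(1 + 3 \left(1 + 621\right)\right)} + 4334 = \frac{1}{207 \left(1 + 3 \cdot 622\right)} + 4334 = \frac{1}{207 \left(1 + 1866\right)} + 4334 = \frac{1}{207 \cdot 1867} + 4334 = \frac{1}{207} \cdot \frac{1}{1867} + 4334 = \frac{1}{386469} + 4334 = \frac{1674956647}{386469}$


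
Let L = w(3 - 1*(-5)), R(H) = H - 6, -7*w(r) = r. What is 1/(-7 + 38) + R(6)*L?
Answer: 1/31 ≈ 0.032258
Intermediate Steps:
w(r) = -r/7
R(H) = -6 + H
L = -8/7 (L = -(3 - 1*(-5))/7 = -(3 + 5)/7 = -⅐*8 = -8/7 ≈ -1.1429)
1/(-7 + 38) + R(6)*L = 1/(-7 + 38) + (-6 + 6)*(-8/7) = 1/31 + 0*(-8/7) = 1/31 + 0 = 1/31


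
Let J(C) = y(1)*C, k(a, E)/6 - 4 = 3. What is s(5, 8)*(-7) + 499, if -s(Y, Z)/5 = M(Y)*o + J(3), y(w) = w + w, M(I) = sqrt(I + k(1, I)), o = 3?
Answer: 709 + 105*sqrt(47) ≈ 1428.8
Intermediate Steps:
k(a, E) = 42 (k(a, E) = 24 + 6*3 = 24 + 18 = 42)
M(I) = sqrt(42 + I) (M(I) = sqrt(I + 42) = sqrt(42 + I))
y(w) = 2*w
J(C) = 2*C (J(C) = (2*1)*C = 2*C)
s(Y, Z) = -30 - 15*sqrt(42 + Y) (s(Y, Z) = -5*(sqrt(42 + Y)*3 + 2*3) = -5*(3*sqrt(42 + Y) + 6) = -5*(6 + 3*sqrt(42 + Y)) = -30 - 15*sqrt(42 + Y))
s(5, 8)*(-7) + 499 = (-30 - 15*sqrt(42 + 5))*(-7) + 499 = (-30 - 15*sqrt(47))*(-7) + 499 = (210 + 105*sqrt(47)) + 499 = 709 + 105*sqrt(47)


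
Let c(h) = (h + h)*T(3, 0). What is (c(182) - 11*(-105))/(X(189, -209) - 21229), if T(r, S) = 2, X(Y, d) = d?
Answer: -1883/21438 ≈ -0.087835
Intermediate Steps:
c(h) = 4*h (c(h) = (h + h)*2 = (2*h)*2 = 4*h)
(c(182) - 11*(-105))/(X(189, -209) - 21229) = (4*182 - 11*(-105))/(-209 - 21229) = (728 + 1155)/(-21438) = 1883*(-1/21438) = -1883/21438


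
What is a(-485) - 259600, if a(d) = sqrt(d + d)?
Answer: -259600 + I*sqrt(970) ≈ -2.596e+5 + 31.145*I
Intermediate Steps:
a(d) = sqrt(2)*sqrt(d) (a(d) = sqrt(2*d) = sqrt(2)*sqrt(d))
a(-485) - 259600 = sqrt(2)*sqrt(-485) - 259600 = sqrt(2)*(I*sqrt(485)) - 259600 = I*sqrt(970) - 259600 = -259600 + I*sqrt(970)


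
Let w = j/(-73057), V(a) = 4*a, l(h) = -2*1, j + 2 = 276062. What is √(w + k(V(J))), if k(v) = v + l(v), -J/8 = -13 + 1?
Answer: √1091774002/1699 ≈ 19.448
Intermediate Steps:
j = 276060 (j = -2 + 276062 = 276060)
J = 96 (J = -8*(-13 + 1) = -8*(-12) = 96)
l(h) = -2
k(v) = -2 + v (k(v) = v - 2 = -2 + v)
w = -6420/1699 (w = 276060/(-73057) = 276060*(-1/73057) = -6420/1699 ≈ -3.7787)
√(w + k(V(J))) = √(-6420/1699 + (-2 + 4*96)) = √(-6420/1699 + (-2 + 384)) = √(-6420/1699 + 382) = √(642598/1699) = √1091774002/1699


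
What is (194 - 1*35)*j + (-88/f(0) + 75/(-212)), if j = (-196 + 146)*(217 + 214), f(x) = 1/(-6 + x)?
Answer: -726295539/212 ≈ -3.4259e+6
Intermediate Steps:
j = -21550 (j = -50*431 = -21550)
(194 - 1*35)*j + (-88/f(0) + 75/(-212)) = (194 - 1*35)*(-21550) + (-88/(1/(-6 + 0)) + 75/(-212)) = (194 - 35)*(-21550) + (-88/(1/(-6)) + 75*(-1/212)) = 159*(-21550) + (-88/(-⅙) - 75/212) = -3426450 + (-88*(-6) - 75/212) = -3426450 + (528 - 75/212) = -3426450 + 111861/212 = -726295539/212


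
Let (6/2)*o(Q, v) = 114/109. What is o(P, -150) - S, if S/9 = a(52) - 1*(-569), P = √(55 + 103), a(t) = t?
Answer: -609163/109 ≈ -5588.6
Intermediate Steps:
P = √158 ≈ 12.570
o(Q, v) = 38/109 (o(Q, v) = (114/109)/3 = (114*(1/109))/3 = (⅓)*(114/109) = 38/109)
S = 5589 (S = 9*(52 - 1*(-569)) = 9*(52 + 569) = 9*621 = 5589)
o(P, -150) - S = 38/109 - 1*5589 = 38/109 - 5589 = -609163/109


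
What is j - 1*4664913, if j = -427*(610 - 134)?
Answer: -4868165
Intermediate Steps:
j = -203252 (j = -427*476 = -203252)
j - 1*4664913 = -203252 - 1*4664913 = -203252 - 4664913 = -4868165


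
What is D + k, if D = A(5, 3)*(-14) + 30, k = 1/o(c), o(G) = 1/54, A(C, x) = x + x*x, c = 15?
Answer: -84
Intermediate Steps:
A(C, x) = x + x**2
o(G) = 1/54
k = 54 (k = 1/(1/54) = 54)
D = -138 (D = (3*(1 + 3))*(-14) + 30 = (3*4)*(-14) + 30 = 12*(-14) + 30 = -168 + 30 = -138)
D + k = -138 + 54 = -84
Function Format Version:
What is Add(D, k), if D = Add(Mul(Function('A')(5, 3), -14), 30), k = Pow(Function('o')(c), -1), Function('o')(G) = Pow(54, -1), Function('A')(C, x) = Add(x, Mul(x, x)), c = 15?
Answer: -84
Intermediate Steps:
Function('A')(C, x) = Add(x, Pow(x, 2))
Function('o')(G) = Rational(1, 54)
k = 54 (k = Pow(Rational(1, 54), -1) = 54)
D = -138 (D = Add(Mul(Mul(3, Add(1, 3)), -14), 30) = Add(Mul(Mul(3, 4), -14), 30) = Add(Mul(12, -14), 30) = Add(-168, 30) = -138)
Add(D, k) = Add(-138, 54) = -84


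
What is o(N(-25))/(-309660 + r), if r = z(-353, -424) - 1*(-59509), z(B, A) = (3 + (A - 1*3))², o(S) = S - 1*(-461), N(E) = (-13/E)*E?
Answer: -448/70375 ≈ -0.0063659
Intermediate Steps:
N(E) = -13
o(S) = 461 + S (o(S) = S + 461 = 461 + S)
z(B, A) = A² (z(B, A) = (3 + (A - 3))² = (3 + (-3 + A))² = A²)
r = 239285 (r = (-424)² - 1*(-59509) = 179776 + 59509 = 239285)
o(N(-25))/(-309660 + r) = (461 - 13)/(-309660 + 239285) = 448/(-70375) = 448*(-1/70375) = -448/70375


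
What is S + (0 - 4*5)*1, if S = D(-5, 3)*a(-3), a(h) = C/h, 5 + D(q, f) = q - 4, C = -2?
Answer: -88/3 ≈ -29.333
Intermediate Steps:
D(q, f) = -9 + q (D(q, f) = -5 + (q - 4) = -5 + (-4 + q) = -9 + q)
a(h) = -2/h
S = -28/3 (S = (-9 - 5)*(-2/(-3)) = -(-28)*(-1)/3 = -14*2/3 = -28/3 ≈ -9.3333)
S + (0 - 4*5)*1 = -28/3 + (0 - 4*5)*1 = -28/3 + (0 - 20)*1 = -28/3 - 20*1 = -28/3 - 20 = -88/3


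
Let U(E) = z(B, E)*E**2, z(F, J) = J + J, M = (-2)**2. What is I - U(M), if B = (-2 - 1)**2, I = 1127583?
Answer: 1127455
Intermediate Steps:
M = 4
B = 9 (B = (-3)**2 = 9)
z(F, J) = 2*J
U(E) = 2*E**3 (U(E) = (2*E)*E**2 = 2*E**3)
I - U(M) = 1127583 - 2*4**3 = 1127583 - 2*64 = 1127583 - 1*128 = 1127583 - 128 = 1127455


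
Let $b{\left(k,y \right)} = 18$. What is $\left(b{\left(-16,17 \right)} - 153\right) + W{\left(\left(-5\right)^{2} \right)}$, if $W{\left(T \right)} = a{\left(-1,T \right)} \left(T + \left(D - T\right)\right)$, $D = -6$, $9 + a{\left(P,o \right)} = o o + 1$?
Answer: $-3837$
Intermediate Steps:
$a{\left(P,o \right)} = -8 + o^{2}$ ($a{\left(P,o \right)} = -9 + \left(o o + 1\right) = -9 + \left(o^{2} + 1\right) = -9 + \left(1 + o^{2}\right) = -8 + o^{2}$)
$W{\left(T \right)} = 48 - 6 T^{2}$ ($W{\left(T \right)} = \left(-8 + T^{2}\right) \left(T - \left(6 + T\right)\right) = \left(-8 + T^{2}\right) \left(-6\right) = 48 - 6 T^{2}$)
$\left(b{\left(-16,17 \right)} - 153\right) + W{\left(\left(-5\right)^{2} \right)} = \left(18 - 153\right) + \left(48 - 6 \left(\left(-5\right)^{2}\right)^{2}\right) = -135 + \left(48 - 6 \cdot 25^{2}\right) = -135 + \left(48 - 3750\right) = -135 - 3702 = -3837$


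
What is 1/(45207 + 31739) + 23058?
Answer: 1774220869/76946 ≈ 23058.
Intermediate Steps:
1/(45207 + 31739) + 23058 = 1/76946 + 23058 = 1774220869/76946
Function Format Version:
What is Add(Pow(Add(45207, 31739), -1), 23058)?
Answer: Rational(1774220869, 76946) ≈ 23058.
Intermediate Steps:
Add(Pow(Add(45207, 31739), -1), 23058) = Add(Pow(76946, -1), 23058) = Add(Rational(1, 76946), 23058) = Rational(1774220869, 76946)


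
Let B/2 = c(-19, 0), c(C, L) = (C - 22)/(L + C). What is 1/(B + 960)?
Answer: 19/18322 ≈ 0.0010370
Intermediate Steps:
c(C, L) = (-22 + C)/(C + L)
B = 82/19 (B = 2*((-22 - 19)/(-19 + 0)) = 2*(-41/(-19)) = 2*(-1/19*(-41)) = 2*(41/19) = 82/19 ≈ 4.3158)
1/(B + 960) = 1/(82/19 + 960) = 1/(18322/19) = 19/18322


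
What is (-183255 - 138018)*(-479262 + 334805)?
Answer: 46410133761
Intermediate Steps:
(-183255 - 138018)*(-479262 + 334805) = -321273*(-144457) = 46410133761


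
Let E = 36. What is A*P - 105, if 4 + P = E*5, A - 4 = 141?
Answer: 25415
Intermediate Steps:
A = 145 (A = 4 + 141 = 145)
P = 176 (P = -4 + 36*5 = -4 + 180 = 176)
A*P - 105 = 145*176 - 105 = 25520 - 105 = 25415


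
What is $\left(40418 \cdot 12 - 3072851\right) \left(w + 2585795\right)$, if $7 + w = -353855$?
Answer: $-5775874335055$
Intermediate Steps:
$w = -353862$ ($w = -7 - 353855 = -353862$)
$\left(40418 \cdot 12 - 3072851\right) \left(w + 2585795\right) = \left(40418 \cdot 12 - 3072851\right) \left(-353862 + 2585795\right) = \left(485016 - 3072851\right) 2231933 = \left(-2587835\right) 2231933 = -5775874335055$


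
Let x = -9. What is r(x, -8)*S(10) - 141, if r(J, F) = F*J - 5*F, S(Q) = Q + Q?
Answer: 2099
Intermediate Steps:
S(Q) = 2*Q
r(J, F) = -5*F + F*J
r(x, -8)*S(10) - 141 = (-8*(-5 - 9))*(2*10) - 141 = -8*(-14)*20 - 141 = 112*20 - 141 = 2240 - 141 = 2099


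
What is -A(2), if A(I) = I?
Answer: -2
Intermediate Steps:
-A(2) = -1*2 = -2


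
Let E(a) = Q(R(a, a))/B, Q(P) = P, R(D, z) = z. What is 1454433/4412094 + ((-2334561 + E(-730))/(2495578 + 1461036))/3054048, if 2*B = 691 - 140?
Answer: 1613962187214239869417/4896036500745197512128 ≈ 0.32965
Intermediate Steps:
B = 551/2 (B = (691 - 140)/2 = (½)*551 = 551/2 ≈ 275.50)
E(a) = 2*a/551 (E(a) = a/(551/2) = a*(2/551) = 2*a/551)
1454433/4412094 + ((-2334561 + E(-730))/(2495578 + 1461036))/3054048 = 1454433/4412094 + ((-2334561 + (2/551)*(-730))/(2495578 + 1461036))/3054048 = 1454433*(1/4412094) + ((-2334561 - 1460/551)/3956614)*(1/3054048) = 484811/1470698 - 1286344571/551*1/3956614*(1/3054048) = 484811/1470698 - 1286344571/2180094314*1/3054048 = 484811/1470698 - 1286344571/6658112679483072 = 1613962187214239869417/4896036500745197512128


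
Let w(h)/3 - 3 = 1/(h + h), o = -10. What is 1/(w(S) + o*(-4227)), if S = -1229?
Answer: 2458/103921779 ≈ 2.3652e-5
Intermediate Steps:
w(h) = 9 + 3/(2*h) (w(h) = 9 + 3/(h + h) = 9 + 3/((2*h)) = 9 + 3*(1/(2*h)) = 9 + 3/(2*h))
1/(w(S) + o*(-4227)) = 1/((9 + (3/2)/(-1229)) - 10*(-4227)) = 1/((9 + (3/2)*(-1/1229)) + 42270) = 1/((9 - 3/2458) + 42270) = 1/(22119/2458 + 42270) = 1/(103921779/2458) = 2458/103921779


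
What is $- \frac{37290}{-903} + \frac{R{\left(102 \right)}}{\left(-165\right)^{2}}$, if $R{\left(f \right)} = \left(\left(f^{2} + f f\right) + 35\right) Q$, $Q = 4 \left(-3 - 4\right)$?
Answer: $\frac{162741946}{8194725} \approx 19.859$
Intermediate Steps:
$Q = -28$ ($Q = 4 \left(-7\right) = -28$)
$R{\left(f \right)} = -980 - 56 f^{2}$ ($R{\left(f \right)} = \left(\left(f^{2} + f f\right) + 35\right) \left(-28\right) = \left(\left(f^{2} + f^{2}\right) + 35\right) \left(-28\right) = \left(2 f^{2} + 35\right) \left(-28\right) = \left(35 + 2 f^{2}\right) \left(-28\right) = -980 - 56 f^{2}$)
$- \frac{37290}{-903} + \frac{R{\left(102 \right)}}{\left(-165\right)^{2}} = - \frac{37290}{-903} + \frac{-980 - 56 \cdot 102^{2}}{\left(-165\right)^{2}} = \left(-37290\right) \left(- \frac{1}{903}\right) + \frac{-980 - 582624}{27225} = \frac{12430}{301} + \left(-980 - 582624\right) \frac{1}{27225} = \frac{12430}{301} - \frac{583604}{27225} = \frac{162741946}{8194725}$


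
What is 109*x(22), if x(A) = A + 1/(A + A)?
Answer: 105621/44 ≈ 2400.5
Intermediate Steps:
x(A) = A + 1/(2*A)
109*x(22) = 109*(22 + (1/2)/22) = 109*(22 + (1/2)*(1/22)) = 109*(22 + 1/44) = 109*(969/44) = 105621/44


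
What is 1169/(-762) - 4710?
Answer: -3590189/762 ≈ -4711.5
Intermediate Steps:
1169/(-762) - 4710 = 1169*(-1/762) - 4710 = -1169/762 - 4710 = -3590189/762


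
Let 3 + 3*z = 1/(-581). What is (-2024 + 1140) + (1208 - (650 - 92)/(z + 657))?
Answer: 369491274/1143407 ≈ 323.15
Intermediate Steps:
z = -1744/1743 (z = -1 + (1/3)/(-581) = -1 + (1/3)*(-1/581) = -1 - 1/1743 = -1744/1743 ≈ -1.0006)
(-2024 + 1140) + (1208 - (650 - 92)/(z + 657)) = (-2024 + 1140) + (1208 - (650 - 92)/(-1744/1743 + 657)) = -884 + (1208 - 558/1143407/1743) = -884 + (1208 - 558*1743/1143407) = -884 + (1208 - 1*972594/1143407) = -884 + (1208 - 972594/1143407) = -884 + 1380263062/1143407 = 369491274/1143407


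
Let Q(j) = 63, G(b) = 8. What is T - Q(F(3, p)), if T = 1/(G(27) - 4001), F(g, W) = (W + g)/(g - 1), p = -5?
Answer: -251560/3993 ≈ -63.000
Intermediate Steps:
F(g, W) = (W + g)/(-1 + g)
T = -1/3993 (T = 1/(8 - 4001) = 1/(-3993) = -1/3993 ≈ -0.00025044)
T - Q(F(3, p)) = -1/3993 - 1*63 = -1/3993 - 63 = -251560/3993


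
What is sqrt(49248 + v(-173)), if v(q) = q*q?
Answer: sqrt(79177) ≈ 281.38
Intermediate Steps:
v(q) = q**2
sqrt(49248 + v(-173)) = sqrt(49248 + (-173)**2) = sqrt(49248 + 29929) = sqrt(79177)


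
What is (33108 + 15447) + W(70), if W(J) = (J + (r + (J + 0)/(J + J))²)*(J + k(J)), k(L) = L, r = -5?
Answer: 61190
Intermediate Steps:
W(J) = 2*J*(81/4 + J) (W(J) = (J + (-5 + (J + 0)/(J + J))²)*(J + J) = (J + (-5 + J/((2*J)))²)*(2*J) = (J + (-5 + J*(1/(2*J)))²)*(2*J) = (J + (-5 + ½)²)*(2*J) = (J + (-9/2)²)*(2*J) = (J + 81/4)*(2*J) = (81/4 + J)*(2*J) = 2*J*(81/4 + J))
(33108 + 15447) + W(70) = (33108 + 15447) + (½)*70*(81 + 4*70) = 48555 + (½)*70*(81 + 280) = 48555 + (½)*70*361 = 48555 + 12635 = 61190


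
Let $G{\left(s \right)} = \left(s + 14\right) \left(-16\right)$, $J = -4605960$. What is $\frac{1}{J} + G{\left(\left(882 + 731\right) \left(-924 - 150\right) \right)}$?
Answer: $\frac{127666009505279}{4605960} \approx 2.7718 \cdot 10^{7}$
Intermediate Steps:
$G{\left(s \right)} = -224 - 16 s$ ($G{\left(s \right)} = \left(14 + s\right) \left(-16\right) = -224 - 16 s$)
$\frac{1}{J} + G{\left(\left(882 + 731\right) \left(-924 - 150\right) \right)} = \frac{1}{-4605960} - \left(224 + 16 \left(882 + 731\right) \left(-924 - 150\right)\right) = - \frac{1}{4605960} - \left(224 + 16 \cdot 1613 \left(-1074\right)\right) = - \frac{1}{4605960} - -27717568 = - \frac{1}{4605960} + \left(-224 + 27717792\right) = - \frac{1}{4605960} + 27717568 = \frac{127666009505279}{4605960}$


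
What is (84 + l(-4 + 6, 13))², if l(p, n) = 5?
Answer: 7921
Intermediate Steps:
(84 + l(-4 + 6, 13))² = (84 + 5)² = 89² = 7921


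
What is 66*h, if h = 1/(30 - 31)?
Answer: -66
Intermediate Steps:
h = -1 (h = 1/(-1) = -1)
66*h = 66*(-1) = -66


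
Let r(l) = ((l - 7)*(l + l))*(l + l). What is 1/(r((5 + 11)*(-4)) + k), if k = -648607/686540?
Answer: -686540/798627915167 ≈ -8.5965e-7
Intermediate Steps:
k = -648607/686540 (k = -648607*1/686540 = -648607/686540 ≈ -0.94475)
r(l) = 4*l²*(-7 + l) (r(l) = ((-7 + l)*(2*l))*(2*l) = (2*l*(-7 + l))*(2*l) = 4*l²*(-7 + l))
1/(r((5 + 11)*(-4)) + k) = 1/(4*((5 + 11)*(-4))²*(-7 + (5 + 11)*(-4)) - 648607/686540) = 1/(4*(16*(-4))²*(-7 + 16*(-4)) - 648607/686540) = 1/(4*(-64)²*(-7 - 64) - 648607/686540) = 1/(4*4096*(-71) - 648607/686540) = 1/(-1163264 - 648607/686540) = 1/(-798627915167/686540) = -686540/798627915167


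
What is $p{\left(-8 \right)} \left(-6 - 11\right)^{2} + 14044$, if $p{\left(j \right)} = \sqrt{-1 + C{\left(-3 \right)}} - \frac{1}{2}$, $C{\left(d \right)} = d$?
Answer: $\frac{27799}{2} + 578 i \approx 13900.0 + 578.0 i$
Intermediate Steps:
$p{\left(j \right)} = - \frac{1}{2} + 2 i$ ($p{\left(j \right)} = \sqrt{-1 - 3} - \frac{1}{2} = \sqrt{-4} - \frac{1}{2} = 2 i - \frac{1}{2} = - \frac{1}{2} + 2 i$)
$p{\left(-8 \right)} \left(-6 - 11\right)^{2} + 14044 = \left(- \frac{1}{2} + 2 i\right) \left(-6 - 11\right)^{2} + 14044 = \left(- \frac{1}{2} + 2 i\right) \left(-17\right)^{2} + 14044 = \left(- \frac{1}{2} + 2 i\right) 289 + 14044 = \left(- \frac{289}{2} + 578 i\right) + 14044 = \frac{27799}{2} + 578 i$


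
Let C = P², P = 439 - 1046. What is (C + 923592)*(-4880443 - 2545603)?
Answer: -9594755899886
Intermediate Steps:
P = -607
C = 368449 (C = (-607)² = 368449)
(C + 923592)*(-4880443 - 2545603) = (368449 + 923592)*(-4880443 - 2545603) = 1292041*(-7426046) = -9594755899886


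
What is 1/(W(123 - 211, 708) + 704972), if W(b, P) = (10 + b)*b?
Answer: 1/711836 ≈ 1.4048e-6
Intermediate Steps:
W(b, P) = b*(10 + b)
1/(W(123 - 211, 708) + 704972) = 1/((123 - 211)*(10 + (123 - 211)) + 704972) = 1/(-88*(10 - 88) + 704972) = 1/(-88*(-78) + 704972) = 1/(6864 + 704972) = 1/711836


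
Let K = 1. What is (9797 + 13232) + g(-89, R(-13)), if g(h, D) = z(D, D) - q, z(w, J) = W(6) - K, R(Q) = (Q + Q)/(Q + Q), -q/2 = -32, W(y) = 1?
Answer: 22965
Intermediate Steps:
q = 64 (q = -2*(-32) = 64)
R(Q) = 1 (R(Q) = (2*Q)/((2*Q)) = (2*Q)*(1/(2*Q)) = 1)
z(w, J) = 0 (z(w, J) = 1 - 1*1 = 1 - 1 = 0)
g(h, D) = -64 (g(h, D) = 0 - 1*64 = 0 - 64 = -64)
(9797 + 13232) + g(-89, R(-13)) = (9797 + 13232) - 64 = 23029 - 64 = 22965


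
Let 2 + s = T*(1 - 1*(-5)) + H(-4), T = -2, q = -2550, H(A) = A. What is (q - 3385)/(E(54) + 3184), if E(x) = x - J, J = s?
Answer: -5935/3256 ≈ -1.8228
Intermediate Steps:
s = -18 (s = -2 + (-2*(1 - 1*(-5)) - 4) = -2 + (-2*(1 + 5) - 4) = -2 + (-2*6 - 4) = -2 + (-12 - 4) = -2 - 16 = -18)
J = -18
E(x) = 18 + x (E(x) = x - 1*(-18) = x + 18 = 18 + x)
(q - 3385)/(E(54) + 3184) = (-2550 - 3385)/((18 + 54) + 3184) = -5935/(72 + 3184) = -5935/3256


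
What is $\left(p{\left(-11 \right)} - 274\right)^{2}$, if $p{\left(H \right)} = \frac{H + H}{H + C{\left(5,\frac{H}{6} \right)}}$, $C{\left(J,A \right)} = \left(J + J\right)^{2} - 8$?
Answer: $\frac{493550656}{6561} \approx 75225.0$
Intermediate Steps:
$C{\left(J,A \right)} = -8 + 4 J^{2}$ ($C{\left(J,A \right)} = \left(2 J\right)^{2} - 8 = 4 J^{2} - 8 = -8 + 4 J^{2}$)
$p{\left(H \right)} = \frac{2 H}{92 + H}$ ($p{\left(H \right)} = \frac{H + H}{H - \left(8 - 4 \cdot 5^{2}\right)} = \frac{2 H}{H + \left(-8 + 4 \cdot 25\right)} = \frac{2 H}{H + \left(-8 + 100\right)} = \frac{2 H}{H + 92} = \frac{2 H}{92 + H}$)
$\left(p{\left(-11 \right)} - 274\right)^{2} = \left(2 \left(-11\right) \frac{1}{92 - 11} - 274\right)^{2} = \left(2 \left(-11\right) \frac{1}{81} - 274\right)^{2} = \left(- \frac{22}{81} - 274\right)^{2} = \left(- \frac{22216}{81}\right)^{2} = \frac{493550656}{6561}$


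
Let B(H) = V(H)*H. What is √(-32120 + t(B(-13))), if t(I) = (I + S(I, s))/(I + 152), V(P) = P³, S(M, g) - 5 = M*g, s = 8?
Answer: I*√26473515380778/28713 ≈ 179.2*I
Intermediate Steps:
S(M, g) = 5 + M*g
B(H) = H⁴ (B(H) = H³*H = H⁴)
t(I) = (5 + 9*I)/(152 + I) (t(I) = (I + (5 + I*8))/(I + 152) = (I + (5 + 8*I))/(152 + I) = (5 + 9*I)/(152 + I))
√(-32120 + t(B(-13))) = √(-32120 + (5 + 9*(-13)⁴)/(152 + (-13)⁴)) = √(-32120 + (5 + 9*28561)/(152 + 28561)) = √(-32120 + (5 + 257049)/28713) = √(-32120 + (1/28713)*257054) = √(-32120 + 257054/28713) = √(-922004506/28713) = I*√26473515380778/28713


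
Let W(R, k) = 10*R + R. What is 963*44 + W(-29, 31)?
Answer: 42053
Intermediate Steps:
W(R, k) = 11*R
963*44 + W(-29, 31) = 963*44 + 11*(-29) = 42372 - 319 = 42053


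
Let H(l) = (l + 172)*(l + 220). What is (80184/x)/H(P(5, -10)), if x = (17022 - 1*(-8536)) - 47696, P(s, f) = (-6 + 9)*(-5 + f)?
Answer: -40092/246008525 ≈ -0.00016297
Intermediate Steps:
P(s, f) = -15 + 3*f (P(s, f) = 3*(-5 + f) = -15 + 3*f)
H(l) = (172 + l)*(220 + l)
x = -22138 (x = (17022 + 8536) - 47696 = 25558 - 47696 = -22138)
(80184/x)/H(P(5, -10)) = (80184/(-22138))/(37840 + (-15 + 3*(-10))**2 + 392*(-15 + 3*(-10))) = (80184*(-1/22138))/(37840 + (-15 - 30)**2 + 392*(-15 - 30)) = -40092/(11069*(37840 + (-45)**2 + 392*(-45))) = -40092/(11069*(37840 + 2025 - 17640)) = -40092/11069/22225 = -40092/11069*1/22225 = -40092/246008525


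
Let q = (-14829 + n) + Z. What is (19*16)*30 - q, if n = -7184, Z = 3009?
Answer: 28124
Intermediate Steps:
q = -19004 (q = (-14829 - 7184) + 3009 = -22013 + 3009 = -19004)
(19*16)*30 - q = (19*16)*30 - 1*(-19004) = 304*30 + 19004 = 9120 + 19004 = 28124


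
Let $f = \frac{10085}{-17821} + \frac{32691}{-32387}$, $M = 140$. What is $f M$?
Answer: $- \frac{127289288840}{577168727} \approx -220.54$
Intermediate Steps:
$f = - \frac{909209206}{577168727}$ ($f = 10085 \left(- \frac{1}{17821}\right) + 32691 \left(- \frac{1}{32387}\right) = - \frac{10085}{17821} - \frac{32691}{32387} = - \frac{909209206}{577168727} \approx -1.5753$)
$f M = \left(- \frac{909209206}{577168727}\right) 140 = - \frac{127289288840}{577168727}$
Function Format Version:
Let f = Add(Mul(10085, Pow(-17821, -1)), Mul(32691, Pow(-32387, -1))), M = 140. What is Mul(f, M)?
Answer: Rational(-127289288840, 577168727) ≈ -220.54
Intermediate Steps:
f = Rational(-909209206, 577168727) (f = Add(Mul(10085, Rational(-1, 17821)), Mul(32691, Rational(-1, 32387))) = Add(Rational(-10085, 17821), Rational(-32691, 32387)) = Rational(-909209206, 577168727) ≈ -1.5753)
Mul(f, M) = Mul(Rational(-909209206, 577168727), 140) = Rational(-127289288840, 577168727)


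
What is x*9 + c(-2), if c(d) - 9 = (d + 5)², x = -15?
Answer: -117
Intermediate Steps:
c(d) = 9 + (5 + d)² (c(d) = 9 + (d + 5)² = 9 + (5 + d)²)
x*9 + c(-2) = -15*9 + (9 + (5 - 2)²) = -135 + (9 + 3²) = -135 + (9 + 9) = -135 + 18 = -117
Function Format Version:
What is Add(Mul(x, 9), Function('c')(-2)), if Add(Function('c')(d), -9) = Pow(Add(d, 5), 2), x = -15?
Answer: -117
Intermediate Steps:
Function('c')(d) = Add(9, Pow(Add(5, d), 2)) (Function('c')(d) = Add(9, Pow(Add(d, 5), 2)) = Add(9, Pow(Add(5, d), 2)))
Add(Mul(x, 9), Function('c')(-2)) = Add(Mul(-15, 9), Add(9, Pow(Add(5, -2), 2))) = Add(-135, Add(9, Pow(3, 2))) = Add(-135, Add(9, 9)) = Add(-135, 18) = -117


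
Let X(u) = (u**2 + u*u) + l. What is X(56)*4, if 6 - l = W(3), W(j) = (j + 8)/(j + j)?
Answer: 75314/3 ≈ 25105.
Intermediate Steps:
W(j) = (8 + j)/(2*j) (W(j) = (8 + j)/((2*j)) = (8 + j)*(1/(2*j)) = (8 + j)/(2*j))
l = 25/6 (l = 6 - (8 + 3)/(2*3) = 6 - 11/(2*3) = 6 - 1*11/6 = 6 - 11/6 = 25/6 ≈ 4.1667)
X(u) = 25/6 + 2*u**2 (X(u) = (u**2 + u*u) + 25/6 = (u**2 + u**2) + 25/6 = 2*u**2 + 25/6 = 25/6 + 2*u**2)
X(56)*4 = (25/6 + 2*56**2)*4 = (25/6 + 2*3136)*4 = (25/6 + 6272)*4 = (37657/6)*4 = 75314/3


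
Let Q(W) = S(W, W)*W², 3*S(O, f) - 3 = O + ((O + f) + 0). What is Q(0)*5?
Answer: 0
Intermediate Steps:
S(O, f) = 1 + f/3 + 2*O/3 (S(O, f) = 1 + (O + ((O + f) + 0))/3 = 1 + (O + (O + f))/3 = 1 + (f + 2*O)/3 = 1 + (f/3 + 2*O/3) = 1 + f/3 + 2*O/3)
Q(W) = W²*(1 + W) (Q(W) = (1 + W/3 + 2*W/3)*W² = (1 + W)*W² = W²*(1 + W))
Q(0)*5 = (0²*(1 + 0))*5 = (0*1)*5 = 0*5 = 0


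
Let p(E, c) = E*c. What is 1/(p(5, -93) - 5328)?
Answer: -1/5793 ≈ -0.00017262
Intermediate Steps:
1/(p(5, -93) - 5328) = 1/(5*(-93) - 5328) = 1/(-465 - 5328) = 1/(-5793) = -1/5793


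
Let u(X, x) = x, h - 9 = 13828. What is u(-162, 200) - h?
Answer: -13637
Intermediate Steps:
h = 13837 (h = 9 + 13828 = 13837)
u(-162, 200) - h = 200 - 1*13837 = 200 - 13837 = -13637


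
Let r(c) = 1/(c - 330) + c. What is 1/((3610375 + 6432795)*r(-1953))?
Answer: -2283/44779482079000 ≈ -5.0983e-11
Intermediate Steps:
r(c) = c + 1/(-330 + c) (r(c) = 1/(-330 + c) + c = c + 1/(-330 + c))
1/((3610375 + 6432795)*r(-1953)) = 1/((3610375 + 6432795)*(((1 + (-1953)**2 - 330*(-1953))/(-330 - 1953)))) = 1/(10043170*(((1 + 3814209 + 644490)/(-2283)))) = 1/(10043170*((-1/2283*4458700))) = 1/(10043170*(-4458700/2283)) = (1/10043170)*(-2283/4458700) = -2283/44779482079000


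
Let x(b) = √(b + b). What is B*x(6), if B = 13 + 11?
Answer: 48*√3 ≈ 83.138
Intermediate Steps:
B = 24
x(b) = √2*√b (x(b) = √(2*b) = √2*√b)
B*x(6) = 24*(√2*√6) = 24*(2*√3) = 48*√3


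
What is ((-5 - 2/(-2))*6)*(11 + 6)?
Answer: -408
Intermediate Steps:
((-5 - 2/(-2))*6)*(11 + 6) = ((-5 - 2*(-½))*6)*17 = ((-5 + 1)*6)*17 = -4*6*17 = -24*17 = -408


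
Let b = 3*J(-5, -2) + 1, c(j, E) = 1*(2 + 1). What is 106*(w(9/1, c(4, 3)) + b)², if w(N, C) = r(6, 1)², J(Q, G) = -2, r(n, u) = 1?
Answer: 1696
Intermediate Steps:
c(j, E) = 3 (c(j, E) = 1*3 = 3)
w(N, C) = 1 (w(N, C) = 1² = 1)
b = -5 (b = 3*(-2) + 1 = -6 + 1 = -5)
106*(w(9/1, c(4, 3)) + b)² = 106*(1 - 5)² = 106*(-4)² = 106*16 = 1696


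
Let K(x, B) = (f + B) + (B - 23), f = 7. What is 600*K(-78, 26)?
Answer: 21600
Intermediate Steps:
K(x, B) = -16 + 2*B (K(x, B) = (7 + B) + (B - 23) = (7 + B) + (-23 + B) = -16 + 2*B)
600*K(-78, 26) = 600*(-16 + 2*26) = 600*(-16 + 52) = 600*36 = 21600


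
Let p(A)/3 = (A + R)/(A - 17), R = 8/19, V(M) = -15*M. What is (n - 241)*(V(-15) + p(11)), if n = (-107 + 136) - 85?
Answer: -2474901/38 ≈ -65129.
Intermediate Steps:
n = -56 (n = 29 - 85 = -56)
R = 8/19 (R = 8*(1/19) = 8/19 ≈ 0.42105)
p(A) = 3*(8/19 + A)/(-17 + A) (p(A) = 3*((A + 8/19)/(A - 17)) = 3*((8/19 + A)/(-17 + A)) = 3*(8/19 + A)/(-17 + A))
(n - 241)*(V(-15) + p(11)) = (-56 - 241)*(-15*(-15) + 3*(8 + 19*11)/(19*(-17 + 11))) = -297*(225 + (3/19)*(8 + 209)/(-6)) = -297*(225 + (3/19)*(-⅙)*217) = -297*(225 - 217/38) = -297*8333/38 = -2474901/38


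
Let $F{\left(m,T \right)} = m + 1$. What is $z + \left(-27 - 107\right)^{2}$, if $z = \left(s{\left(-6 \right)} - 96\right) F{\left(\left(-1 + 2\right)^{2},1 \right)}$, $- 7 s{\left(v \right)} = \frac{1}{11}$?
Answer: $\frac{1367826}{77} \approx 17764.0$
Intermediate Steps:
$s{\left(v \right)} = - \frac{1}{77}$ ($s{\left(v \right)} = - \frac{1}{7 \cdot 11} = \left(- \frac{1}{7}\right) \frac{1}{11} = - \frac{1}{77}$)
$F{\left(m,T \right)} = 1 + m$
$z = - \frac{14786}{77}$ ($z = \left(- \frac{1}{77} - 96\right) \left(1 + \left(-1 + 2\right)^{2}\right) = - \frac{7393 \left(1 + 1^{2}\right)}{77} = - \frac{7393 \left(1 + 1\right)}{77} = \left(- \frac{7393}{77}\right) 2 = - \frac{14786}{77} \approx -192.03$)
$z + \left(-27 - 107\right)^{2} = - \frac{14786}{77} + \left(-27 - 107\right)^{2} = - \frac{14786}{77} + \left(-134\right)^{2} = - \frac{14786}{77} + 17956 = \frac{1367826}{77}$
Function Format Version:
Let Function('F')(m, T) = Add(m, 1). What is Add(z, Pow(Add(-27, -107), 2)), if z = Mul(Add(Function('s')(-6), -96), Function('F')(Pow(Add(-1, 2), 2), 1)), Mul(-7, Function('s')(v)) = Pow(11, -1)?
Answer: Rational(1367826, 77) ≈ 17764.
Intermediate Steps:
Function('s')(v) = Rational(-1, 77) (Function('s')(v) = Mul(Rational(-1, 7), Pow(11, -1)) = Mul(Rational(-1, 7), Rational(1, 11)) = Rational(-1, 77))
Function('F')(m, T) = Add(1, m)
z = Rational(-14786, 77) (z = Mul(Add(Rational(-1, 77), -96), Add(1, Pow(Add(-1, 2), 2))) = Mul(Rational(-7393, 77), Add(1, Pow(1, 2))) = Mul(Rational(-7393, 77), Add(1, 1)) = Mul(Rational(-7393, 77), 2) = Rational(-14786, 77) ≈ -192.03)
Add(z, Pow(Add(-27, -107), 2)) = Add(Rational(-14786, 77), Pow(Add(-27, -107), 2)) = Add(Rational(-14786, 77), Pow(-134, 2)) = Add(Rational(-14786, 77), 17956) = Rational(1367826, 77)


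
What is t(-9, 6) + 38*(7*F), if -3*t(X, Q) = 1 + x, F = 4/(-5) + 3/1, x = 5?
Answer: 2916/5 ≈ 583.20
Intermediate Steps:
F = 11/5 (F = 4*(-1/5) + 3*1 = -4/5 + 3 = 11/5 ≈ 2.2000)
t(X, Q) = -2 (t(X, Q) = -(1 + 5)/3 = -1/3*6 = -2)
t(-9, 6) + 38*(7*F) = -2 + 38*(7*(11/5)) = -2 + 38*(77/5) = -2 + 2926/5 = 2916/5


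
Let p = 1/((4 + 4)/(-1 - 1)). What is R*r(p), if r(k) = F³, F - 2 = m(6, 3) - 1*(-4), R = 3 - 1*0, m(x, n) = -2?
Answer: 192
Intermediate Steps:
R = 3 (R = 3 + 0 = 3)
F = 4 (F = 2 + (-2 - 1*(-4)) = 2 + (-2 + 4) = 2 + 2 = 4)
p = -¼ (p = 1/(8/(-2)) = 1/(8*(-½)) = 1/(-4) = -¼ ≈ -0.25000)
r(k) = 64 (r(k) = 4³ = 64)
R*r(p) = 3*64 = 192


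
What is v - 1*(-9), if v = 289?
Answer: 298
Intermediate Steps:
v - 1*(-9) = 289 - 1*(-9) = 289 + 9 = 298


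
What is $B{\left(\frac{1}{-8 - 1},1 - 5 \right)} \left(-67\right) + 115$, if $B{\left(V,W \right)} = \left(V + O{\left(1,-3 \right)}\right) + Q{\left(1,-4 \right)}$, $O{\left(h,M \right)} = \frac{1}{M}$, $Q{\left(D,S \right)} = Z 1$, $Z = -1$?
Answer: $\frac{1906}{9} \approx 211.78$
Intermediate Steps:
$Q{\left(D,S \right)} = -1$ ($Q{\left(D,S \right)} = \left(-1\right) 1 = -1$)
$B{\left(V,W \right)} = - \frac{4}{3} + V$ ($B{\left(V,W \right)} = \left(V + \frac{1}{-3}\right) - 1 = \left(V - \frac{1}{3}\right) - 1 = \left(- \frac{1}{3} + V\right) - 1 = - \frac{4}{3} + V$)
$B{\left(\frac{1}{-8 - 1},1 - 5 \right)} \left(-67\right) + 115 = \left(- \frac{4}{3} + \frac{1}{-8 - 1}\right) \left(-67\right) + 115 = \left(- \frac{4}{3} + \frac{1}{-9}\right) \left(-67\right) + 115 = \left(- \frac{4}{3} - \frac{1}{9}\right) \left(-67\right) + 115 = \left(- \frac{13}{9}\right) \left(-67\right) + 115 = \frac{871}{9} + 115 = \frac{1906}{9}$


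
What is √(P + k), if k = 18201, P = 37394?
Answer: √55595 ≈ 235.79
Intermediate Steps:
√(P + k) = √(37394 + 18201) = √55595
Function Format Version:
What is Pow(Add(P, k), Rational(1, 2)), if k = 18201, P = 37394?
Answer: Pow(55595, Rational(1, 2)) ≈ 235.79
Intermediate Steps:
Pow(Add(P, k), Rational(1, 2)) = Pow(Add(37394, 18201), Rational(1, 2)) = Pow(55595, Rational(1, 2))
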